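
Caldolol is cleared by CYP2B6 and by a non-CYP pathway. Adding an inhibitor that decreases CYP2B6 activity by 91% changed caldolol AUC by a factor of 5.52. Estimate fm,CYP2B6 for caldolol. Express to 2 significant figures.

Write x for the fraction cleared via CYP2B6. The observed AUC change means clearance fell to 1/5.52 = 0.1812 of baseline.
Only the CYP2B6 route changed, so 0.1812 = x·0.09 + (1 − x), giving x = 0.90.

0.90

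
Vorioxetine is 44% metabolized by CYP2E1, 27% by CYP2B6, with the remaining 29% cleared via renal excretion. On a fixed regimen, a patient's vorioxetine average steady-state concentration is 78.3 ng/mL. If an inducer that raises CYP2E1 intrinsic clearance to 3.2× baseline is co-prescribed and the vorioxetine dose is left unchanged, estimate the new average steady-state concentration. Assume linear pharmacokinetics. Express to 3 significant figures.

The CYP2E1 pathway (44% of clearance) increases to 3.2× activity: 0.44 × 3.2 = 1.408.
CYP2B6 (27%) and the residual 29% are unaffected.
CL_new/CL_old = 1.408 + 0.27 + 0.29 = 1.968.
Average steady-state concentration ∝ 1/CL, so new value = 78.3 / 1.968 = 39.8 ng/mL.

39.8 ng/mL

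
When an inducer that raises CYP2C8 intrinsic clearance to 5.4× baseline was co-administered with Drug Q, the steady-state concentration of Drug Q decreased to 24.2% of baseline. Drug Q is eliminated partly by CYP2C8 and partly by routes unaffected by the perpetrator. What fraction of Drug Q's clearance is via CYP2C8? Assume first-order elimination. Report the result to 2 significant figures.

CL'/CL = 1 / 0.242 = 4.132
5.4·fm + (1 − fm) = 4.132
fm = (4.132 − 1) / (5.4 − 1) = 0.71

0.71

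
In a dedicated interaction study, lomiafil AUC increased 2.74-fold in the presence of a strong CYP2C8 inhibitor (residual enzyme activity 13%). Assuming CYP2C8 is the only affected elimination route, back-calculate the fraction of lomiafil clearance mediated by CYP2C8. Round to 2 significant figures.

Call the CYP2C8 fraction fm. After the interaction, CL_new/CL_old = fm × 0.13 + (1 − fm).
AUC ratio = 1 / (new CL fraction), so new CL fraction = 1 / 2.74 = 0.365.
fm × 0.13 + 1 − fm = 0.365  ⇒  fm × (0.13 − 1) = −0.635  ⇒  fm = 0.73.

0.73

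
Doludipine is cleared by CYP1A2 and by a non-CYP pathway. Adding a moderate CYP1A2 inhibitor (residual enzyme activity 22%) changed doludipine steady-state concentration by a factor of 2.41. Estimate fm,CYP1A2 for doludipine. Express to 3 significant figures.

0.750

CL'/CL = 1 / 2.41 = 0.4149
0.22·fm + (1 − fm) = 0.4149
fm = (0.4149 − 1) / (0.22 − 1) = 0.750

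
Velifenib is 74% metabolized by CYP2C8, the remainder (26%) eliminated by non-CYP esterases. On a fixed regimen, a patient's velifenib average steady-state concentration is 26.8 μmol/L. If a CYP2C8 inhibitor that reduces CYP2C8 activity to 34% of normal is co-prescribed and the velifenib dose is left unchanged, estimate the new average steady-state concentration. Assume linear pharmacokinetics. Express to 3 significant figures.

52.4 μmol/L

The CYP2C8 pathway (74% of clearance) drops to 0.34× activity: 0.74 × 0.34 = 0.2516.
The remaining 26% of clearance is unaffected.
Relative clearance = 0.2516 + 0.26 = 0.5116.
Average steady-state concentration ∝ 1/CL, so new value = 26.8 / 0.5116 = 52.4 μmol/L.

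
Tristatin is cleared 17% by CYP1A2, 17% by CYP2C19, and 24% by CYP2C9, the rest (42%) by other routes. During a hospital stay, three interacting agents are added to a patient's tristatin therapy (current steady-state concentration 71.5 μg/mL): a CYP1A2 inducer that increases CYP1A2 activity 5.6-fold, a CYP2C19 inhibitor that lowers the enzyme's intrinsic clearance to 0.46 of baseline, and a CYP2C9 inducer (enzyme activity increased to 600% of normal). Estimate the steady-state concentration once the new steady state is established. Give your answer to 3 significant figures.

24.7 μg/mL

The CYP1A2 pathway (17% of clearance) rises to 5.6× activity: 0.17 × 5.6 = 0.952.
The CYP2C19 pathway (17% of clearance) falls to 0.46× activity: 0.17 × 0.46 = 0.0782.
The CYP2C9 pathway (24% of clearance) increases to 6× activity: 0.24 × 6 = 1.44.
The remaining 42% of clearance is unaffected.
CL_new/CL_old = 0.952 + 0.0782 + 1.44 + 0.42 = 2.8902.
Steady-state concentration ∝ 1/CL: new value = 71.5 / 2.8902 = 24.7 μg/mL.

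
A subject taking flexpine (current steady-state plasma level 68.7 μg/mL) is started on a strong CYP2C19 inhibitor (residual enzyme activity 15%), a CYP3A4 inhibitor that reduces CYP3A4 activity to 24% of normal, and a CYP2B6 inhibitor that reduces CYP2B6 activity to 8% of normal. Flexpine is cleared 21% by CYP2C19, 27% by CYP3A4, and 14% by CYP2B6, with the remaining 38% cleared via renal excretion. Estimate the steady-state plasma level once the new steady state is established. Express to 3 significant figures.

141 μg/mL

The CYP2C19 pathway (21% of clearance) falls to 0.15× activity: 0.21 × 0.15 = 0.0315.
The CYP3A4 pathway (27% of clearance) drops to 0.24× activity: 0.27 × 0.24 = 0.0648.
The CYP2B6 pathway (14% of clearance) is reduced to 0.08× activity: 0.14 × 0.08 = 0.0112.
The remaining 38% of clearance is unaffected.
Relative clearance = 0.0315 + 0.0648 + 0.0112 + 0.38 = 0.4875.
New steady-state plasma level = 68.7 / 0.4875 = 141 μg/mL (concentration scales inversely with clearance).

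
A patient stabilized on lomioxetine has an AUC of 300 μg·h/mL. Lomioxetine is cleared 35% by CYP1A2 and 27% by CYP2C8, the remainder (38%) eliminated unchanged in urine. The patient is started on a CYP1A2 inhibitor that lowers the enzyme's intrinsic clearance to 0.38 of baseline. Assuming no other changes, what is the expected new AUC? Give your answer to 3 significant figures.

383 μg·h/mL

CYP1A2: 0.35 × 0.38 = 0.133
CYP2C8: 0.27 (unchanged)
Other: 0.38 (unchanged)
CL_new/CL_old = 0.133 + 0.27 + 0.38 = 0.783.
AUC ∝ 1/CL, so new value = 300 / 0.783 = 383 μg·h/mL.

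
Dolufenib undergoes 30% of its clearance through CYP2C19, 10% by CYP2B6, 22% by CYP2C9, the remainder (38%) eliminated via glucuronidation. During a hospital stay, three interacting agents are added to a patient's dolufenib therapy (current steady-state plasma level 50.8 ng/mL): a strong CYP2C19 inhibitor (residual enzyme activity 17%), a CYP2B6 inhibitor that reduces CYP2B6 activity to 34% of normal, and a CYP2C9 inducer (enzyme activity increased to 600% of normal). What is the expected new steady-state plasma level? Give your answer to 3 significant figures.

28.5 ng/mL

The CYP2C19 pathway (30% of clearance) is reduced to 0.17× activity: 0.3 × 0.17 = 0.051.
The CYP2B6 pathway (10% of clearance) drops to 0.34× activity: 0.1 × 0.34 = 0.034.
The CYP2C9 pathway (22% of clearance) increases to 6× activity: 0.22 × 6 = 1.32.
Non-CYP routes (38%) are unchanged.
CL_new/CL_old = 0.051 + 0.034 + 1.32 + 0.38 = 1.785.
New steady-state plasma level = 50.8 / 1.785 = 28.5 ng/mL (concentration scales inversely with clearance).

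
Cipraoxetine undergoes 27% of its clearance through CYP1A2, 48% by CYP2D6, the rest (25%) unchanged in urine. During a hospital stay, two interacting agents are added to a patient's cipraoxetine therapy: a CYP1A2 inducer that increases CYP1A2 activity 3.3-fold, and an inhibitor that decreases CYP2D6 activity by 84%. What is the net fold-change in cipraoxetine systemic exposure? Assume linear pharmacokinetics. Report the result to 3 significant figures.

0.821

The CYP1A2 pathway (27% of clearance) is boosted to 3.3× activity: 0.27 × 3.3 = 0.891.
The CYP2D6 pathway (48% of clearance) drops to 0.16× activity: 0.48 × 0.16 = 0.0768.
The remaining 25% of clearance is unaffected.
Relative clearance = 0.891 + 0.0768 + 0.25 = 1.2178.
Systemic exposure ∝ 1/CL: fold-change = 1 / 1.2178 = 0.821.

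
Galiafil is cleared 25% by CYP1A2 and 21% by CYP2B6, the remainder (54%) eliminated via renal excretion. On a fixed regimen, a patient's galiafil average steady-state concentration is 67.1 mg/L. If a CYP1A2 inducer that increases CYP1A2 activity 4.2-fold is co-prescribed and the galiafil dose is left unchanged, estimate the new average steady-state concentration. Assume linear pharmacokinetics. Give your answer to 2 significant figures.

CYP1A2: 0.25 × 4.2 = 1.05
CYP2B6: 0.21 (unchanged)
Other: 0.54 (unchanged)
New clearance relative to baseline: 1.05 + 0.21 + 0.54 = 1.8.
With dosing unchanged, average steady-state concentration scales as 1/CL: 67.1 / 1.8 = 37 mg/L.

37 mg/L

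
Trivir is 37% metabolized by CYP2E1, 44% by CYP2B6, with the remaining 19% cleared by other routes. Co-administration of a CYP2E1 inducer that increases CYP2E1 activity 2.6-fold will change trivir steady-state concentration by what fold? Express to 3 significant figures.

0.628

The CYP2E1 pathway (37% of clearance) rises to 2.6× activity: 0.37 × 2.6 = 0.962.
CYP2B6 (44%) and the residual 19% are unaffected.
Relative clearance = 0.962 + 0.44 + 0.19 = 1.592.
Steady-state concentration is inversely proportional to clearance, so the fold-change is 1 / 1.592 = 0.628.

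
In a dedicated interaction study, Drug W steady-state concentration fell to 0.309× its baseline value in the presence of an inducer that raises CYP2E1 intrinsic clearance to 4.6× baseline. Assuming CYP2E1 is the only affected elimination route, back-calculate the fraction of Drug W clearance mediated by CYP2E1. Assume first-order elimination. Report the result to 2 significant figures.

0.62

Let x = fm,CYP2E1. Because steady-state concentration ∝ 1/CL, relative clearance rose to 1/0.309 = 3.236.
Setting x·4.6 + (1 − x) = 3.236 and solving: x = (3.236 − 1)/(4.6 − 1) = 0.62.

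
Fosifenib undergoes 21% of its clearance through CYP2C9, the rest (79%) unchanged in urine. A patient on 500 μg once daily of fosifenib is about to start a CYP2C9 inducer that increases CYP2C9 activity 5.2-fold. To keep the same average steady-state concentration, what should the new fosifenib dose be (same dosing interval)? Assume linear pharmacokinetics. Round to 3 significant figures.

CYP2C9: 0.21 × 5.2 = 1.092
Other: 0.79 (unchanged)
Relative clearance = 1.092 + 0.79 = 1.882.
To maintain the same steady-state level, dose must scale with clearance: new dose = 500 × 1.882 = 941 μg.

941 μg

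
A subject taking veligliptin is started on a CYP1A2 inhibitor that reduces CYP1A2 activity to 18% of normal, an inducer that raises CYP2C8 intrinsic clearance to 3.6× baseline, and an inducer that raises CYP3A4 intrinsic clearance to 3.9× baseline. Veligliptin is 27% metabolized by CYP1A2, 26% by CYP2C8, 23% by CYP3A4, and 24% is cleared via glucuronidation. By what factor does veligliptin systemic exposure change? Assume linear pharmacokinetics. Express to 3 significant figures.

The CYP1A2 pathway (27% of clearance) drops to 0.18× activity: 0.27 × 0.18 = 0.0486.
The CYP2C8 pathway (26% of clearance) is boosted to 3.6× activity: 0.26 × 3.6 = 0.936.
The CYP3A4 pathway (23% of clearance) increases to 3.9× activity: 0.23 × 3.9 = 0.897.
The remaining 24% of clearance is unaffected.
Relative clearance = 0.0486 + 0.936 + 0.897 + 0.24 = 2.1216.
Systemic exposure ∝ 1/CL: fold-change = 1 / 2.1216 = 0.471.

0.471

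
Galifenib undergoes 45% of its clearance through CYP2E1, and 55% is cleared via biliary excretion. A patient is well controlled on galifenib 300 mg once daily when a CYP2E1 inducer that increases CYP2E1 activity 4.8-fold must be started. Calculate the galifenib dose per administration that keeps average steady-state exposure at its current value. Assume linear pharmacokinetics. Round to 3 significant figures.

CYP2E1: 0.45 × 4.8 = 2.16
Other: 0.55 (unchanged)
Relative clearance = 2.16 + 0.55 = 2.71.
To maintain the same steady-state level, dose must scale with clearance: new dose = 300 × 2.71 = 813 mg.

813 mg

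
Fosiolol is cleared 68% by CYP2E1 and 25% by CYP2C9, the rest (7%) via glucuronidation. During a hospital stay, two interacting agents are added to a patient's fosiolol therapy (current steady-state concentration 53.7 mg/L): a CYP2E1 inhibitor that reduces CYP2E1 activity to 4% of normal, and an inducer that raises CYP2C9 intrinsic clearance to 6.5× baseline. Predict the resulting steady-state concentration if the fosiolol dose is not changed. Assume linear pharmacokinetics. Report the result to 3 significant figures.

CYP2E1: 0.68 × 0.04 = 0.0272
CYP2C9: 0.25 × 6.5 = 1.625
Other: 0.07 (unchanged)
Relative clearance = 0.0272 + 1.625 + 0.07 = 1.7222.
Dividing the baseline by the relative clearance: 53.7 / 1.7222 = 31.2 mg/L.

31.2 mg/L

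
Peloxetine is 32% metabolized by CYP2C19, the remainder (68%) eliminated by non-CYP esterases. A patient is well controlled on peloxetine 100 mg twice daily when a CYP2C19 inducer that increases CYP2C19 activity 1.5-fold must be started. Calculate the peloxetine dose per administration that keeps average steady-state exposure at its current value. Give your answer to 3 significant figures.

116 mg

The CYP2C19 pathway (32% of clearance) rises to 1.5× activity: 0.32 × 1.5 = 0.48.
The remaining 68% of clearance is unaffected.
Relative clearance = 0.48 + 0.68 = 1.16.
Css,avg = (dose rate)/CL, so holding Css fixed requires dose ∝ CL: 100 × 1.16 = 116 mg.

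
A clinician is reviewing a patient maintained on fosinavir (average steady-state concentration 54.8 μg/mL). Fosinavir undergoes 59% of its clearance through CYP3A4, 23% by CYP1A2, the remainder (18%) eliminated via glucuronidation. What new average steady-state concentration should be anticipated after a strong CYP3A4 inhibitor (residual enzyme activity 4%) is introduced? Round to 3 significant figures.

126 μg/mL

The CYP3A4 pathway (59% of clearance) falls to 0.04× activity: 0.59 × 0.04 = 0.0236.
CYP1A2 (23%) and the residual 18% are unaffected.
New clearance relative to baseline: 0.0236 + 0.23 + 0.18 = 0.4336.
With dosing unchanged, average steady-state concentration scales as 1/CL: 54.8 / 0.4336 = 126 μg/mL.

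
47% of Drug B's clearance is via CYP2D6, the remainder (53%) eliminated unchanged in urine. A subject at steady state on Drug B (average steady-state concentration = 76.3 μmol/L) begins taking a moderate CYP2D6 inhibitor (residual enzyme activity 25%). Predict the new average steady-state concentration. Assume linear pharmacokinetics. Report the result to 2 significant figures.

1.2 × 10² μmol/L

The CYP2D6 pathway (47% of clearance) drops to 0.25× activity: 0.47 × 0.25 = 0.1175.
Non-CYP routes (53%) are unchanged.
Relative clearance = 0.1175 + 0.53 = 0.6475.
With dosing unchanged, average steady-state concentration scales as 1/CL: 76.3 / 0.6475 = 1.2 × 10² μmol/L.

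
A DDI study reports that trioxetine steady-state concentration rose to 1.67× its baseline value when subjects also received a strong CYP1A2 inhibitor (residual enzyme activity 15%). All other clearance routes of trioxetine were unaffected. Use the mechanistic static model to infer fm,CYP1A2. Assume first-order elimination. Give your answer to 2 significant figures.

0.47

CL'/CL = 1 / 1.67 = 0.5988
0.15·fm + (1 − fm) = 0.5988
fm = (0.5988 − 1) / (0.15 − 1) = 0.47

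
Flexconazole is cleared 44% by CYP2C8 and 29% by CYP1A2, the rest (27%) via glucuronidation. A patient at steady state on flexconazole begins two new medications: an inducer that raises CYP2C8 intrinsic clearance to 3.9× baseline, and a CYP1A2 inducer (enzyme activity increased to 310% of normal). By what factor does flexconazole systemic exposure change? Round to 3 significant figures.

0.347

The CYP2C8 pathway (44% of clearance) rises to 3.9× activity: 0.44 × 3.9 = 1.716.
The CYP1A2 pathway (29% of clearance) rises to 3.1× activity: 0.29 × 3.1 = 0.899.
The remaining 27% of clearance is unaffected.
New clearance relative to baseline: 1.716 + 0.899 + 0.27 = 2.885.
Net systemic exposure ratio = 1 / 2.885 = 0.347.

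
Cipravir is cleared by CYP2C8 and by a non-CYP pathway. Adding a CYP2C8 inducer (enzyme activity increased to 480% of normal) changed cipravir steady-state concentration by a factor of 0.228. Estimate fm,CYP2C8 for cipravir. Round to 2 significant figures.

Let fm be the CYP2C8 fraction. New clearance relative to baseline = fm × 4.8 + (1 − fm).
Steady-state concentration ratio = 1 / (new CL fraction), so new CL fraction = 1 / 0.228 = 4.386.
fm × 4.8 + 1 − fm = 4.386  ⇒  fm × (4.8 − 1) = 3.386  ⇒  fm = 0.89.

0.89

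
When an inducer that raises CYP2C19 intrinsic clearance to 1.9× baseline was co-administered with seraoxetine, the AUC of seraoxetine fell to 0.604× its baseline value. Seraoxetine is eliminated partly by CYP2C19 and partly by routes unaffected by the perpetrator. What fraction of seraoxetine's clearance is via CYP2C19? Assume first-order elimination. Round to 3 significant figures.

0.728

Write x for the fraction cleared via CYP2C19. The observed AUC change means clearance rose to 1/0.604 = 1.656 of baseline.
Only the CYP2C19 route changed, so 1.656 = x·1.9 + (1 − x), giving x = 0.728.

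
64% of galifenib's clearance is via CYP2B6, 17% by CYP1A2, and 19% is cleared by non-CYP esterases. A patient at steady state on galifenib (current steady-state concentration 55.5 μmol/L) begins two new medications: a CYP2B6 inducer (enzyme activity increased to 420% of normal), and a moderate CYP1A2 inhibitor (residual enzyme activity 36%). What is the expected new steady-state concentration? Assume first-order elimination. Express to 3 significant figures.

18.9 μmol/L

The CYP2B6 pathway (64% of clearance) is boosted to 4.2× activity: 0.64 × 4.2 = 2.688.
The CYP1A2 pathway (17% of clearance) falls to 0.36× activity: 0.17 × 0.36 = 0.0612.
Non-CYP routes (19%) are unchanged.
CL_new/CL_old = 2.688 + 0.0612 + 0.19 = 2.9392.
New steady-state concentration = 55.5 / 2.9392 = 18.9 μmol/L (concentration scales inversely with clearance).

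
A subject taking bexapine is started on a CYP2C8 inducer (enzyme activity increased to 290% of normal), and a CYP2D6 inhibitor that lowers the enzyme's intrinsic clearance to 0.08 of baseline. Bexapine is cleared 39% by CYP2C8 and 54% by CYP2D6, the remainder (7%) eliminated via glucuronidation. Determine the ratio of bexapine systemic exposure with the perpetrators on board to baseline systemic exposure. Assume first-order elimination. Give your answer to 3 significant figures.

0.804

The CYP2C8 pathway (39% of clearance) is boosted to 2.9× activity: 0.39 × 2.9 = 1.131.
The CYP2D6 pathway (54% of clearance) drops to 0.08× activity: 0.54 × 0.08 = 0.0432.
Non-CYP routes (7%) are unchanged.
CL_new/CL_old = 1.131 + 0.0432 + 0.07 = 1.2442.
Net systemic exposure ratio = 1 / 1.2442 = 0.804.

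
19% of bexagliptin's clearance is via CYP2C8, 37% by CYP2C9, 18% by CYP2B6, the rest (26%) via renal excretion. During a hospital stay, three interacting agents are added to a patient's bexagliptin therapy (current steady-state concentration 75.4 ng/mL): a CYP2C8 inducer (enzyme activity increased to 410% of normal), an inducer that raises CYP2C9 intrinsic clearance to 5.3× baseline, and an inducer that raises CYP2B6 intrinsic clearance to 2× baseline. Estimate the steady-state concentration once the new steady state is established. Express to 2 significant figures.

CYP2C8: 0.19 × 4.1 = 0.779
CYP2C9: 0.37 × 5.3 = 1.961
CYP2B6: 0.18 × 2 = 0.36
Other: 0.26 (unchanged)
Relative clearance = 0.779 + 1.961 + 0.36 + 0.26 = 3.36.
Steady-state concentration ∝ 1/CL: new value = 75.4 / 3.36 = 22 ng/mL.

22 ng/mL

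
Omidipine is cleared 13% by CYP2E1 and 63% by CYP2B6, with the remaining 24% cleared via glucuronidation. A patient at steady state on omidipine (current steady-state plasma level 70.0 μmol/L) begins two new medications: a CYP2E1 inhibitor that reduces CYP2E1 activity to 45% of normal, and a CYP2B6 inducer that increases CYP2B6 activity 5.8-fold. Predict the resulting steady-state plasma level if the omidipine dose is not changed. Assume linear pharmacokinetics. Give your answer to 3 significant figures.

17.7 μmol/L

CYP2E1: 0.13 × 0.45 = 0.0585
CYP2B6: 0.63 × 5.8 = 3.654
Other: 0.24 (unchanged)
CL_new/CL_old = 0.0585 + 3.654 + 0.24 = 3.9525.
Dividing the baseline by the relative clearance: 70.0 / 3.9525 = 17.7 μmol/L.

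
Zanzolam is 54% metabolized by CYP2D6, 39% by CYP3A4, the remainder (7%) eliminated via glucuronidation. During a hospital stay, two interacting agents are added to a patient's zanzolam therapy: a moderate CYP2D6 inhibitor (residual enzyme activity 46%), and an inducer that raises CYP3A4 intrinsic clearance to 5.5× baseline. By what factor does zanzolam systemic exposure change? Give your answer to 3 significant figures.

The CYP2D6 pathway (54% of clearance) drops to 0.46× activity: 0.54 × 0.46 = 0.2484.
The CYP3A4 pathway (39% of clearance) increases to 5.5× activity: 0.39 × 5.5 = 2.145.
The remaining 7% of clearance is unaffected.
Relative clearance = 0.2484 + 2.145 + 0.07 = 2.4634.
Because systemic exposure varies inversely with clearance, the combined effect is 1 / 2.4634 = 0.406.

0.406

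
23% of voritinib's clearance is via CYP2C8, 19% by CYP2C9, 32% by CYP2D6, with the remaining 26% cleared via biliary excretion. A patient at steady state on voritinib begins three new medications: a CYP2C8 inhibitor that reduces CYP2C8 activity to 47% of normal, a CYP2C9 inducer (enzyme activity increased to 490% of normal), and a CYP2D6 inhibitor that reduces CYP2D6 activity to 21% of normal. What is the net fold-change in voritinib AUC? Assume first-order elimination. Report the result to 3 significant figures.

0.732

The CYP2C8 pathway (23% of clearance) is reduced to 0.47× activity: 0.23 × 0.47 = 0.1081.
The CYP2C9 pathway (19% of clearance) is boosted to 4.9× activity: 0.19 × 4.9 = 0.931.
The CYP2D6 pathway (32% of clearance) drops to 0.21× activity: 0.32 × 0.21 = 0.0672.
The remaining 26% of clearance is unaffected.
CL_new/CL_old = 0.1081 + 0.931 + 0.0672 + 0.26 = 1.3663.
Because AUC varies inversely with clearance, the combined effect is 1 / 1.3663 = 0.732.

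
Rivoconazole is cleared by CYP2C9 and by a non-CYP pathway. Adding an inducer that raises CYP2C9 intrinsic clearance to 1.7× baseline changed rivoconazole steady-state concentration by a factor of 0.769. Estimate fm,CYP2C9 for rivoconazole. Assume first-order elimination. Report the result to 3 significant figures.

0.429

Let fm be the CYP2C9 fraction. New clearance relative to baseline = fm × 1.7 + (1 − fm).
Steady-state concentration ratio = 1 / (new CL fraction), so new CL fraction = 1 / 0.769 = 1.3.
fm × 1.7 + 1 − fm = 1.3  ⇒  fm × (1.7 − 1) = 0.3004  ⇒  fm = 0.429.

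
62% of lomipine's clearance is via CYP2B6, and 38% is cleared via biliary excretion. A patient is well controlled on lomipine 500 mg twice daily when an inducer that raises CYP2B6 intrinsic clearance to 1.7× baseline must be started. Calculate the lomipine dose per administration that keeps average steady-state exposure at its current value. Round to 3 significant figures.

717 mg

The CYP2B6 pathway (62% of clearance) increases to 1.7× activity: 0.62 × 1.7 = 1.054.
Non-CYP routes (38%) are unchanged.
New clearance relative to baseline: 1.054 + 0.38 = 1.434.
Css,avg = (dose rate)/CL, so holding Css fixed requires dose ∝ CL: 500 × 1.434 = 717 mg.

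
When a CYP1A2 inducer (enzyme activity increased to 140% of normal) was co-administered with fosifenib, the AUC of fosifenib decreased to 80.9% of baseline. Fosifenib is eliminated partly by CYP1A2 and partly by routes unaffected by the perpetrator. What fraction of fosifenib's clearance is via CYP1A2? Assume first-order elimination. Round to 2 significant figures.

0.59

Call the CYP1A2 fraction fm. After the interaction, CL_new/CL_old = fm × 1.4 + (1 − fm).
AUC ratio = 1 / (new CL fraction), so new CL fraction = 1 / 0.809 = 1.236.
fm × 1.4 + 1 − fm = 1.236  ⇒  fm × (1.4 − 1) = 0.2361  ⇒  fm = 0.59.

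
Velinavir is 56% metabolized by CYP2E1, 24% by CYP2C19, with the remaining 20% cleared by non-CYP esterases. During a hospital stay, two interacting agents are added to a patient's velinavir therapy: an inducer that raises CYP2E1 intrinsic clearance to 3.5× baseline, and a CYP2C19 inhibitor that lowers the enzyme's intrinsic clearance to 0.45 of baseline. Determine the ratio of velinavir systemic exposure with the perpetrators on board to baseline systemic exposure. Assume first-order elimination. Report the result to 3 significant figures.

0.441

CYP2E1: 0.56 × 3.5 = 1.96
CYP2C19: 0.24 × 0.45 = 0.108
Other: 0.2 (unchanged)
Relative clearance = 1.96 + 0.108 + 0.2 = 2.268.
Systemic exposure ∝ 1/CL: fold-change = 1 / 2.268 = 0.441.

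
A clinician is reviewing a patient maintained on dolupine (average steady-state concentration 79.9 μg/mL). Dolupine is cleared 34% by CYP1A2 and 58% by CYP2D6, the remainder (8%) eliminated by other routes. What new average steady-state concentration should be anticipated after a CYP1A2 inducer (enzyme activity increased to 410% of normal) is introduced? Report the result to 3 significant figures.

38.9 μg/mL

CYP1A2: 0.34 × 4.1 = 1.394
CYP2D6: 0.58 (unchanged)
Other: 0.08 (unchanged)
New clearance relative to baseline: 1.394 + 0.58 + 0.08 = 2.054.
Average steady-state concentration ∝ 1/CL, so new value = 79.9 / 2.054 = 38.9 μg/mL.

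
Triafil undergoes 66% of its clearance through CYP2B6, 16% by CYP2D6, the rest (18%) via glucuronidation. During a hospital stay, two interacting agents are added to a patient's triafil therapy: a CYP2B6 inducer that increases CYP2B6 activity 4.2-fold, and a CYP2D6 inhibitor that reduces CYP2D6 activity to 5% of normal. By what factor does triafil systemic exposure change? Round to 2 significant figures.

0.34

The CYP2B6 pathway (66% of clearance) rises to 4.2× activity: 0.66 × 4.2 = 2.772.
The CYP2D6 pathway (16% of clearance) falls to 0.05× activity: 0.16 × 0.05 = 0.008.
Non-CYP routes (18%) are unchanged.
New clearance relative to baseline: 2.772 + 0.008 + 0.18 = 2.96.
Net systemic exposure ratio = 1 / 2.96 = 0.34.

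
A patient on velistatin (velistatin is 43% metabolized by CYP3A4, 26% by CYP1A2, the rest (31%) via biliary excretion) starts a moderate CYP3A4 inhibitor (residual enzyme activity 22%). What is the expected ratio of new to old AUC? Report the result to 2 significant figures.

1.5

The CYP3A4 pathway (43% of clearance) drops to 0.22× activity: 0.43 × 0.22 = 0.0946.
CYP1A2 (26%) and the residual 31% are unaffected.
New clearance relative to baseline: 0.0946 + 0.26 + 0.31 = 0.6646.
AUC is inversely proportional to clearance, so the fold-change is 1 / 0.6646 = 1.5.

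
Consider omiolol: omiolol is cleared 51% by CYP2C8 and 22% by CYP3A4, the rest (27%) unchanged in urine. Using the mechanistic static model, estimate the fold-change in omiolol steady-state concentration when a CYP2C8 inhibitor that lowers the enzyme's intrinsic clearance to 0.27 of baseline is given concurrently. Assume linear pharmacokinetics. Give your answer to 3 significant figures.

The CYP2C8 pathway (51% of clearance) falls to 0.27× activity: 0.51 × 0.27 = 0.1377.
CYP3A4 (22%) and the residual 27% are unaffected.
New clearance relative to baseline: 0.1377 + 0.22 + 0.27 = 0.6277.
Steady-state concentration ratio = CL_old/CL_new = 1 / 0.6277 = 1.59.

1.59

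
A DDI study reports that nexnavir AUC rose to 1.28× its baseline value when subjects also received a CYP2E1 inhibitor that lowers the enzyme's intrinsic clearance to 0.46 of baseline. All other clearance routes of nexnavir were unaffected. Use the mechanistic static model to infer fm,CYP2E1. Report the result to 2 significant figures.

0.41

Let fm be the CYP2E1 fraction. New clearance relative to baseline = fm × 0.46 + (1 − fm).
AUC ratio = 1 / (new CL fraction), so new CL fraction = 1 / 1.28 = 0.7812.
fm × 0.46 + 1 − fm = 0.7812  ⇒  fm × (0.46 − 1) = −0.2188  ⇒  fm = 0.41.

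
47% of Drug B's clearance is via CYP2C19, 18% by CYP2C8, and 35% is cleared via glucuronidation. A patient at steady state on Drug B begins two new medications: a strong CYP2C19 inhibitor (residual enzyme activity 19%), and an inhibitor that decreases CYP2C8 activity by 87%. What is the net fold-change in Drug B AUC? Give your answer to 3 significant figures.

2.16

The CYP2C19 pathway (47% of clearance) falls to 0.19× activity: 0.47 × 0.19 = 0.0893.
The CYP2C8 pathway (18% of clearance) drops to 0.13× activity: 0.18 × 0.13 = 0.0234.
The remaining 35% of clearance is unaffected.
CL_new/CL_old = 0.0893 + 0.0234 + 0.35 = 0.4627.
AUC ∝ 1/CL: fold-change = 1 / 0.4627 = 2.16.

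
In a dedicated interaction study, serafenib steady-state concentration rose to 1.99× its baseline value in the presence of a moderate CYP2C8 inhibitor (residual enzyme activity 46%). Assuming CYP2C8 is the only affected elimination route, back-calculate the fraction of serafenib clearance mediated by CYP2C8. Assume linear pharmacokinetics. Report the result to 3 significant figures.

CL'/CL = 1 / 1.99 = 0.5025
0.46·fm + (1 − fm) = 0.5025
fm = (0.5025 − 1) / (0.46 − 1) = 0.921

0.921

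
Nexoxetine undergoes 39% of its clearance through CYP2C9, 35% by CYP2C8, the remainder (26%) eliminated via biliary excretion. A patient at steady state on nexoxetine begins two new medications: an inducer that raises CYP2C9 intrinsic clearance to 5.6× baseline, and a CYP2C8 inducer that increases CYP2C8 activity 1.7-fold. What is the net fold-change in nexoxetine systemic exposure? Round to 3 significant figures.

CYP2C9: 0.39 × 5.6 = 2.184
CYP2C8: 0.35 × 1.7 = 0.595
Other: 0.26 (unchanged)
Relative clearance = 2.184 + 0.595 + 0.26 = 3.039.
Systemic exposure ∝ 1/CL: fold-change = 1 / 3.039 = 0.329.

0.329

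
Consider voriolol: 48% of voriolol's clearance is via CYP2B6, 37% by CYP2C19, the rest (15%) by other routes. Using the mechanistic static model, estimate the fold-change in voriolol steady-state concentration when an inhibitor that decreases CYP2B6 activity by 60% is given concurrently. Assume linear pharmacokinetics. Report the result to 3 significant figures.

The CYP2B6 pathway (48% of clearance) drops to 0.4× activity: 0.48 × 0.4 = 0.192.
CYP2C19 (37%) and the residual 15% are unaffected.
Relative clearance = 0.192 + 0.37 + 0.15 = 0.712.
Since steady-state concentration ∝ 1/CL, the ratio is 1 / 0.712 = 1.40.

1.40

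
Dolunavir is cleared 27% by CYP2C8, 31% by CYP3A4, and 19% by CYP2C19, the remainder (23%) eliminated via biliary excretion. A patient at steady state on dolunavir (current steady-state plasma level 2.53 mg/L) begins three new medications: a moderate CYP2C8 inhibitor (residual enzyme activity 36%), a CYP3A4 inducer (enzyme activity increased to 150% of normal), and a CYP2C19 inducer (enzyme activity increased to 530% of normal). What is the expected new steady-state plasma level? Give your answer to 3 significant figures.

1.41 mg/L

The CYP2C8 pathway (27% of clearance) falls to 0.36× activity: 0.27 × 0.36 = 0.0972.
The CYP3A4 pathway (31% of clearance) is boosted to 1.5× activity: 0.31 × 1.5 = 0.465.
The CYP2C19 pathway (19% of clearance) is boosted to 5.3× activity: 0.19 × 5.3 = 1.007.
The remaining 23% of clearance is unaffected.
CL_new/CL_old = 0.0972 + 0.465 + 1.007 + 0.23 = 1.7992.
New steady-state plasma level = 2.53 / 1.7992 = 1.41 mg/L (concentration scales inversely with clearance).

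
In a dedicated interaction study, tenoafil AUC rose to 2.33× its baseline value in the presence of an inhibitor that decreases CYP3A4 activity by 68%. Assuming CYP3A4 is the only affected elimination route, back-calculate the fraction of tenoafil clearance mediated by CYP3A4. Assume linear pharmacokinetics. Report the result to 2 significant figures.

Call the CYP3A4 fraction fm. After the interaction, CL_new/CL_old = fm × 0.32 + (1 − fm).
AUC ratio = 1 / (new CL fraction), so new CL fraction = 1 / 2.33 = 0.4292.
fm × 0.32 + 1 − fm = 0.4292  ⇒  fm × (0.32 − 1) = −0.5708  ⇒  fm = 0.84.

0.84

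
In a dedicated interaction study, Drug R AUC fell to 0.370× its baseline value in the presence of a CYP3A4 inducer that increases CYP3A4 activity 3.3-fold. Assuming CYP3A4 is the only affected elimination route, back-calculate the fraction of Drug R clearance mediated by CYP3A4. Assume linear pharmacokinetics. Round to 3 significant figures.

0.740

Let x = fm,CYP3A4. Because AUC ∝ 1/CL, relative clearance rose to 1/0.370 = 2.703.
Setting x·3.3 + (1 − x) = 2.703 and solving: x = (2.703 − 1)/(3.3 − 1) = 0.740.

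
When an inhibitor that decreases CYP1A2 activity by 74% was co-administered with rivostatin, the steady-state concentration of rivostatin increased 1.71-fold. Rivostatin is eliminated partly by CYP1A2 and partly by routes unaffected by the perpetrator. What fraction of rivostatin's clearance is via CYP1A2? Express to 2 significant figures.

Write x for the fraction cleared via CYP1A2. The observed steady-state concentration change means clearance fell to 1/1.71 = 0.5848 of baseline.
Only the CYP1A2 route changed, so 0.5848 = x·0.26 + (1 − x), giving x = 0.56.

0.56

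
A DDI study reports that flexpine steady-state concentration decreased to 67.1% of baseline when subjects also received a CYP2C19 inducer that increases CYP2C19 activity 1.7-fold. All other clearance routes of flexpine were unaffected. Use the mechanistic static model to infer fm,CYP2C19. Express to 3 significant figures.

0.700

CL'/CL = 1 / 0.671 = 1.49
1.7·fm + (1 − fm) = 1.49
fm = (1.49 − 1) / (1.7 − 1) = 0.700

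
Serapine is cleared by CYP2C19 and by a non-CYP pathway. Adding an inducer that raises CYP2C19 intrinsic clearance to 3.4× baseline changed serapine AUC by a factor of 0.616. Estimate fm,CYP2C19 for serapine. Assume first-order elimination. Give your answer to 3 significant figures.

Let fm be the CYP2C19 fraction. New clearance relative to baseline = fm × 3.4 + (1 − fm).
AUC ratio = 1 / (new CL fraction), so new CL fraction = 1 / 0.616 = 1.623.
fm × 3.4 + 1 − fm = 1.623  ⇒  fm × (3.4 − 1) = 0.6234  ⇒  fm = 0.260.

0.260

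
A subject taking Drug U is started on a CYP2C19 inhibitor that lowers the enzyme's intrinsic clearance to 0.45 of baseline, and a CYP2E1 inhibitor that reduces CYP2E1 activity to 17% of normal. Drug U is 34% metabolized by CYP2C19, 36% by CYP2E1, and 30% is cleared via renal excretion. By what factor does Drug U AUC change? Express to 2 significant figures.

The CYP2C19 pathway (34% of clearance) is reduced to 0.45× activity: 0.34 × 0.45 = 0.153.
The CYP2E1 pathway (36% of clearance) is reduced to 0.17× activity: 0.36 × 0.17 = 0.0612.
The remaining 30% of clearance is unaffected.
CL_new/CL_old = 0.153 + 0.0612 + 0.3 = 0.5142.
Net AUC ratio = 1 / 0.5142 = 1.9.

1.9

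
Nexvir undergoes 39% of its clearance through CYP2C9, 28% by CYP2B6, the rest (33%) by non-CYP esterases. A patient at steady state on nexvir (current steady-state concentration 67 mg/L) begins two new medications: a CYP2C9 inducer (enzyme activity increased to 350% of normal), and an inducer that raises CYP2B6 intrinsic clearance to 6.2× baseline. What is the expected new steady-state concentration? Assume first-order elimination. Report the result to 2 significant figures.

20 mg/L

The CYP2C9 pathway (39% of clearance) rises to 3.5× activity: 0.39 × 3.5 = 1.365.
The CYP2B6 pathway (28% of clearance) rises to 6.2× activity: 0.28 × 6.2 = 1.736.
The remaining 33% of clearance is unaffected.
CL_new/CL_old = 1.365 + 1.736 + 0.33 = 3.431.
Dividing the baseline by the relative clearance: 67 / 3.431 = 20 mg/L.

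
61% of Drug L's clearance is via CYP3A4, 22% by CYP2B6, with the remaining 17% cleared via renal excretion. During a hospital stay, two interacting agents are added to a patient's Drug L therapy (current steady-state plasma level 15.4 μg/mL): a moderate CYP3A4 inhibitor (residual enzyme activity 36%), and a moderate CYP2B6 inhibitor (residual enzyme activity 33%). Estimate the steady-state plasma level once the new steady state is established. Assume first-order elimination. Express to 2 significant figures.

33 μg/mL

The CYP3A4 pathway (61% of clearance) drops to 0.36× activity: 0.61 × 0.36 = 0.2196.
The CYP2B6 pathway (22% of clearance) is reduced to 0.33× activity: 0.22 × 0.33 = 0.0726.
The remaining 17% of clearance is unaffected.
New clearance relative to baseline: 0.2196 + 0.0726 + 0.17 = 0.4622.
Dividing the baseline by the relative clearance: 15.4 / 0.4622 = 33 μg/mL.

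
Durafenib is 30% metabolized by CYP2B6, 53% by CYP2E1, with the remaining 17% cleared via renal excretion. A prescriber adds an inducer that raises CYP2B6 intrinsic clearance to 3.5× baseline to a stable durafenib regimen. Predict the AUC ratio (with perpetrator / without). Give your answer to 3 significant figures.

CYP2B6: 0.3 × 3.5 = 1.05
CYP2E1: 0.53 (unchanged)
Other: 0.17 (unchanged)
Relative clearance = 1.05 + 0.53 + 0.17 = 1.75.
AUC ratio = CL_old/CL_new = 1 / 1.75 = 0.571.

0.571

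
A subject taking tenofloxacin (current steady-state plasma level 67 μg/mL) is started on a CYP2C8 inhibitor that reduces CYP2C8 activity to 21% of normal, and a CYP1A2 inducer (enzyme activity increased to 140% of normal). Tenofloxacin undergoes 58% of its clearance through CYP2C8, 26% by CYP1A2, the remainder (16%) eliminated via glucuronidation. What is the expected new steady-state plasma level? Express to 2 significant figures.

The CYP2C8 pathway (58% of clearance) drops to 0.21× activity: 0.58 × 0.21 = 0.1218.
The CYP1A2 pathway (26% of clearance) increases to 1.4× activity: 0.26 × 1.4 = 0.364.
The remaining 16% of clearance is unaffected.
Relative clearance = 0.1218 + 0.364 + 0.16 = 0.6458.
Steady-state plasma level ∝ 1/CL: new value = 67 / 0.6458 = 1.0 × 10² μg/mL.

1.0 × 10² μg/mL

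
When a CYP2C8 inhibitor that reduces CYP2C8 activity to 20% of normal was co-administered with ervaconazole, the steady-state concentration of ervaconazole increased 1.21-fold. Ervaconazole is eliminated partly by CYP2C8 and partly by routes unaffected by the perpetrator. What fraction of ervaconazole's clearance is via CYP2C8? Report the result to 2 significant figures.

0.22

Call the CYP2C8 fraction fm. After the interaction, CL_new/CL_old = fm × 0.2 + (1 − fm).
Steady-state concentration ratio = 1 / (new CL fraction), so new CL fraction = 1 / 1.21 = 0.8264.
fm × 0.2 + 1 − fm = 0.8264  ⇒  fm × (0.2 − 1) = −0.1736  ⇒  fm = 0.22.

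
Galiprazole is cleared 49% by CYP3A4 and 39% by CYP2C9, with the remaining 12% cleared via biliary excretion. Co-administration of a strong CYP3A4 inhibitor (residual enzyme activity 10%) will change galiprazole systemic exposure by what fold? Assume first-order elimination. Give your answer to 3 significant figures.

1.79

The CYP3A4 pathway (49% of clearance) drops to 0.1× activity: 0.49 × 0.1 = 0.049.
CYP2C9 (39%) and the residual 12% are unaffected.
New clearance relative to baseline: 0.049 + 0.39 + 0.12 = 0.559.
Systemic exposure ratio = CL_old/CL_new = 1 / 0.559 = 1.79.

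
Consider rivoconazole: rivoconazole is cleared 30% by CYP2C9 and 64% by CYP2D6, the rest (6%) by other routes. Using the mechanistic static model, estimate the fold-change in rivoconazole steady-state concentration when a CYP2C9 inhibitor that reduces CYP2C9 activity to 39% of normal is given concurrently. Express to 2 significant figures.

The CYP2C9 pathway (30% of clearance) is reduced to 0.39× activity: 0.3 × 0.39 = 0.117.
CYP2D6 (64%) and the residual 6% are unaffected.
New clearance relative to baseline: 0.117 + 0.64 + 0.06 = 0.817.
Steady-state concentration is inversely proportional to clearance, so the fold-change is 1 / 0.817 = 1.2.

1.2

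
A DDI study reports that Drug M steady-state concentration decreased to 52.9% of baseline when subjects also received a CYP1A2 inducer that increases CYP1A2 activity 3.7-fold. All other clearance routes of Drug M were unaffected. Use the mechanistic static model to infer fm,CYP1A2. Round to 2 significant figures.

0.33

Call the CYP1A2 fraction fm. After the interaction, CL_new/CL_old = fm × 3.7 + (1 − fm).
Steady-state concentration ratio = 1 / (new CL fraction), so new CL fraction = 1 / 0.529 = 1.89.
fm × 3.7 + 1 − fm = 1.89  ⇒  fm × (3.7 − 1) = 0.8904  ⇒  fm = 0.33.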